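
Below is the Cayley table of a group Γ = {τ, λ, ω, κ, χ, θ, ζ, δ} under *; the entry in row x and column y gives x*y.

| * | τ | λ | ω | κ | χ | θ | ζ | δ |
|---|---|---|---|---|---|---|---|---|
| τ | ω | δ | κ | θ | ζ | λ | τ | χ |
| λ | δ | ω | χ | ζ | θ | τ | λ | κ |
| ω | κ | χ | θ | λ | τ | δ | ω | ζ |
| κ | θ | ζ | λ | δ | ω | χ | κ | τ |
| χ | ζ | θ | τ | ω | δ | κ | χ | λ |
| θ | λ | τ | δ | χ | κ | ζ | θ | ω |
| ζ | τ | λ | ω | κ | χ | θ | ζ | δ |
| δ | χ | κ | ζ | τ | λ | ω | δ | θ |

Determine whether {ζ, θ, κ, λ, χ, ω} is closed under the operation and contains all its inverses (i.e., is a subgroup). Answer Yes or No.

No

λ*θ = τ, which is not in {ζ, θ, κ, λ, χ, ω}.
The subset is not closed under *, so it is not a subgroup.
(Structurally, Γ here is isomorphic to the cyclic group Z_8.)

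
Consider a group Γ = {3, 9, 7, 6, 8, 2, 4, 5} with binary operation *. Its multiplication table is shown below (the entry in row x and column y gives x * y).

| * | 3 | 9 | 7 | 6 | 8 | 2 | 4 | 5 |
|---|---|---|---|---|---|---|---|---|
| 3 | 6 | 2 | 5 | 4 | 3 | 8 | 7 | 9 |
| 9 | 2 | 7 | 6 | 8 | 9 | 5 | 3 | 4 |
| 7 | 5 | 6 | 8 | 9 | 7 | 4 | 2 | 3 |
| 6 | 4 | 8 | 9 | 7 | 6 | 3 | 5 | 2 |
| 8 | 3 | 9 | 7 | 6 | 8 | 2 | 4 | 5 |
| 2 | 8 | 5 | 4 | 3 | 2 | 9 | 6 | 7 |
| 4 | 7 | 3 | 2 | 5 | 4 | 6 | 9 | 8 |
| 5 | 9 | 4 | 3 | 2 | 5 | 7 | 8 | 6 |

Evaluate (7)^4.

8

7^1 = 7
7^2 = 7 * 7 = 8
7^3 = 8 * 7 = 7
7^4 = 7 * 7 = 8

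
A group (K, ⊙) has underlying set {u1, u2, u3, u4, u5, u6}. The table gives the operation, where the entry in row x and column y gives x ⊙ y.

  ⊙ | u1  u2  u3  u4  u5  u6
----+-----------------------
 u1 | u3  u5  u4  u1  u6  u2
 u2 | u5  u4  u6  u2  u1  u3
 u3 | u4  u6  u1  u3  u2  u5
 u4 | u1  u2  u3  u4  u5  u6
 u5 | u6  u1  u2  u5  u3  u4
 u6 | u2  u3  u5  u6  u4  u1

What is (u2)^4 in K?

u4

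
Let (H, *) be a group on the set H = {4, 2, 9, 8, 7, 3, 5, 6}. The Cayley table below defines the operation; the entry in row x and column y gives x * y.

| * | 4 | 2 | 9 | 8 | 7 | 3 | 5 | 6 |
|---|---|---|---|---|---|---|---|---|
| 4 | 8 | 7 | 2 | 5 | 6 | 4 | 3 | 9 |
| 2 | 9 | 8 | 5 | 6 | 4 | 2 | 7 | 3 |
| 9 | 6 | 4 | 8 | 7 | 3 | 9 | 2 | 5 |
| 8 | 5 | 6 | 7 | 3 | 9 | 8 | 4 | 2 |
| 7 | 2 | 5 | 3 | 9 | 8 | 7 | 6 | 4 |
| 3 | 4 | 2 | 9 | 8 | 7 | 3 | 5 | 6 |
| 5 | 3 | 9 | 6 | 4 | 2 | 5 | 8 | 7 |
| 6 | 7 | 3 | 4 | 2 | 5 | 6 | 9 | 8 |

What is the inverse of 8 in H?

8

First locate the identity: row 3 matches the header, so 3 is the identity.
Scan row 8 for 3: 8 * 8 = 3. Hence 8^(-1) = 8.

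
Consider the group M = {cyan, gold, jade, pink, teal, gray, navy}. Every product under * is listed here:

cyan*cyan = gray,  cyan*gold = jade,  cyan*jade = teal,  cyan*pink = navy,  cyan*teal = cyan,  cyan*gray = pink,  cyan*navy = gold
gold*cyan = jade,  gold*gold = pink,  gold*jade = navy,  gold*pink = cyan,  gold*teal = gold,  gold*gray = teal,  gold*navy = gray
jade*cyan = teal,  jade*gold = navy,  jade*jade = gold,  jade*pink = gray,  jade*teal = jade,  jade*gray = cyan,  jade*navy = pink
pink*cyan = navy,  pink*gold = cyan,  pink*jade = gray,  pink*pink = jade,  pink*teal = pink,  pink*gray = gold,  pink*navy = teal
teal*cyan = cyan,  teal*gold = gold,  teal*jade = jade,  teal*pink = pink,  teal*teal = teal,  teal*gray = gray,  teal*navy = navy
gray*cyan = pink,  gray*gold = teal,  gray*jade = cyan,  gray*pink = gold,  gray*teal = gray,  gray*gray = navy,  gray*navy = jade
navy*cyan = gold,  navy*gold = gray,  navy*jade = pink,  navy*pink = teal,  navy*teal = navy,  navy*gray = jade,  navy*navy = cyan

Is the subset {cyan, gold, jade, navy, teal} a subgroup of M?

gold * gold = pink, which is not in {cyan, gold, jade, navy, teal}.
The subset is not closed under *, so it is not a subgroup.
(Structurally, M here is isomorphic to the cyclic group Z_7.)

No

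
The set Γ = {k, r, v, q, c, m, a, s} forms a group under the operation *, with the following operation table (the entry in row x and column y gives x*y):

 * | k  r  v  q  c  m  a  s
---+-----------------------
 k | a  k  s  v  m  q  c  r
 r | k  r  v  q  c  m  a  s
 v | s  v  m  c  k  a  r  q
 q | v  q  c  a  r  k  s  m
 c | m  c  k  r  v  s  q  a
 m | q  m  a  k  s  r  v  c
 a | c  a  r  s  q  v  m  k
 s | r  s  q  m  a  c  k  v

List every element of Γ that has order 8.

{c, k, q, s}

Identity is r. Compute the order of each non-identity element by repeated multiplication:
  k: k → a → c → m → q → v → s → r  (order 8)
  v: v → m → a → r  (order 4)
  q: q → a → s → m → k → v → c → r  (order 8)
  c: c → v → k → m → s → a → q → r  (order 8)
  m: m → r  (order 2)
  a: a → m → v → r  (order 4)
  s: s → v → q → m → c → a → k → r  (order 8)
Elements of order 8: {c, k, q, s}.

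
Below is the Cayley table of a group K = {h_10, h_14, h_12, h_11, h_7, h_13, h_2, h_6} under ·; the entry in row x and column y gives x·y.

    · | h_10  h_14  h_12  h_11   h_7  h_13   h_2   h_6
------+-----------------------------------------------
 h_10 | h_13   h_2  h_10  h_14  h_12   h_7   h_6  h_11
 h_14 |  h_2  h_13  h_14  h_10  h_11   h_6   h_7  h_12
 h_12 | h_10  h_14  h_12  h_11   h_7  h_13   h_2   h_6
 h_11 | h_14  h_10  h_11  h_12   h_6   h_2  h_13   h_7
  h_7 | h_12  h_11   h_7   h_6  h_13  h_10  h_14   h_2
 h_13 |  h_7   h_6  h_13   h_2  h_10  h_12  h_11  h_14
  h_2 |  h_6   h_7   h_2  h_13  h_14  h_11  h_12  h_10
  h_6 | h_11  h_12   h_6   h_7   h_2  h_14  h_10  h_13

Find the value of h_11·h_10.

h_14

Read row h_11, column h_10: h_11·h_10 = h_14.
(Structurally, K here is isomorphic to Z_2 x Z_4.)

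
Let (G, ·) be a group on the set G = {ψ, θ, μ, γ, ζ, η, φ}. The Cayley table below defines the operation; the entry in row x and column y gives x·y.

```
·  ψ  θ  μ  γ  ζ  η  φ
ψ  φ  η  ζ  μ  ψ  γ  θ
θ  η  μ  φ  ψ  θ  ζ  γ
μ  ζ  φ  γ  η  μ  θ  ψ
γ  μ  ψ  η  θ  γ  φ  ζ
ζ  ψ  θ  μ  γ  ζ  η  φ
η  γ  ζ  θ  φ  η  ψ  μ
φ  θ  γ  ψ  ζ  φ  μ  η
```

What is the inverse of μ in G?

First locate the identity: row ζ matches the header, so ζ is the identity.
Scan row μ for ζ: μ·ψ = ζ. Hence μ^(-1) = ψ.

ψ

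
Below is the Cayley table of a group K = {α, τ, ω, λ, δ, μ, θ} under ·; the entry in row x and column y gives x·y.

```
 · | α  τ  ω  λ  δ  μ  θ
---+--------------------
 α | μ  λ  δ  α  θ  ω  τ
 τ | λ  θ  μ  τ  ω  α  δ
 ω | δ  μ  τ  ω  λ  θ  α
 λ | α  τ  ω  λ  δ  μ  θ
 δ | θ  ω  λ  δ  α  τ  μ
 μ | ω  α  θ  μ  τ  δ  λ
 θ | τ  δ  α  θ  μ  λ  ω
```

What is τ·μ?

Read row τ, column μ: τ·μ = α.

α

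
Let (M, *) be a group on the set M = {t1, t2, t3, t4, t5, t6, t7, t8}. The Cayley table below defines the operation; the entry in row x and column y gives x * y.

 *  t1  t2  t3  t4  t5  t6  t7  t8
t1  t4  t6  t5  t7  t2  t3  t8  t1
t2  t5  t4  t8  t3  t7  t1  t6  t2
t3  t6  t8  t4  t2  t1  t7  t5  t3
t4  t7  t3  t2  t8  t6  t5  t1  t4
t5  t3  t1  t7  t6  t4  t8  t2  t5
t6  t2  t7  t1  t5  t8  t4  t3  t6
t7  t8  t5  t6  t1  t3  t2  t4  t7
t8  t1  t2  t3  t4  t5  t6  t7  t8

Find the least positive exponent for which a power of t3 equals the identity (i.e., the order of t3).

4

The identity element is t8 (its row matches the header).
t3^1 = t3
t3^2 = t3 * t3 = t4
t3^3 = t4 * t3 = t2
t3^4 = t2 * t3 = t8
The first power of t3 equal to the identity is t3^4, so ord(t3) = 4.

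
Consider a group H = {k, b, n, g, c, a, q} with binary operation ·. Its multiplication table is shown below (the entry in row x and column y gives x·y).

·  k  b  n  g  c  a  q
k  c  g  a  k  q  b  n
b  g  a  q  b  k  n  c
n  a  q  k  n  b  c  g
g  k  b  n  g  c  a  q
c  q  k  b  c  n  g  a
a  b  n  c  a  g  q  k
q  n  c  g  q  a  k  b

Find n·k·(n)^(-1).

The identity is g. In row n, the entry g sits in column q, so n^(-1) = q.
n·k = a
a·q = k

k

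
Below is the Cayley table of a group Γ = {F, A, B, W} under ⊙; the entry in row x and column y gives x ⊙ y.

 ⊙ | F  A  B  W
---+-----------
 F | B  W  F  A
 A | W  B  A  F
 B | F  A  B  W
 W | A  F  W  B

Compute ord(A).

The identity element is B (its row matches the header).
A^1 = A
A^2 = A ⊙ A = B
The first power of A equal to the identity is A^2, so ord(A) = 2.

2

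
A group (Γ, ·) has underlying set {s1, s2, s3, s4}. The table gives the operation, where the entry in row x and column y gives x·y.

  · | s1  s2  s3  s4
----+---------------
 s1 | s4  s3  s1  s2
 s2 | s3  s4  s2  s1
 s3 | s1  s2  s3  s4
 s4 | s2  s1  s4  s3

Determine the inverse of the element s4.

s4

First locate the identity: row s3 matches the header, so s3 is the identity.
Scan row s4 for s3: s4·s4 = s3. Hence s4^(-1) = s4.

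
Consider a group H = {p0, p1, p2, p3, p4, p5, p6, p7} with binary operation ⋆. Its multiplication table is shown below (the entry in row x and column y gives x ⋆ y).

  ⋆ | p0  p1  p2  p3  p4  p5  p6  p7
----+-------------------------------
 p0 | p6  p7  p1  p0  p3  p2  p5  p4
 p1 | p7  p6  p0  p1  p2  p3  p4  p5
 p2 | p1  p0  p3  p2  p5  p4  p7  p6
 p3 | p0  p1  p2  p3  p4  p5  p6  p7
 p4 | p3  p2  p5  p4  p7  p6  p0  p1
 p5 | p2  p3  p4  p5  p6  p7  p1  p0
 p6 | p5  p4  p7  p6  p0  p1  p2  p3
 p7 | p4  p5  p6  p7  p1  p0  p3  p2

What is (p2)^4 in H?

p2^1 = p2
p2^2 = p2 ⋆ p2 = p3
p2^3 = p3 ⋆ p2 = p2
p2^4 = p2 ⋆ p2 = p3

p3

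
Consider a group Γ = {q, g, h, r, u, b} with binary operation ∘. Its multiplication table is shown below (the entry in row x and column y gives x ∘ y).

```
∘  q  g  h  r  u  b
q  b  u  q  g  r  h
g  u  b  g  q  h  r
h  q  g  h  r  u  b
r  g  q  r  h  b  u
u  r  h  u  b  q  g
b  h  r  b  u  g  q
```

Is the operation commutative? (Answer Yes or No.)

Check whether the table is symmetric across its main diagonal.
Every entry (row x, col y) equals the entry (row y, col x), so Γ is abelian.

Yes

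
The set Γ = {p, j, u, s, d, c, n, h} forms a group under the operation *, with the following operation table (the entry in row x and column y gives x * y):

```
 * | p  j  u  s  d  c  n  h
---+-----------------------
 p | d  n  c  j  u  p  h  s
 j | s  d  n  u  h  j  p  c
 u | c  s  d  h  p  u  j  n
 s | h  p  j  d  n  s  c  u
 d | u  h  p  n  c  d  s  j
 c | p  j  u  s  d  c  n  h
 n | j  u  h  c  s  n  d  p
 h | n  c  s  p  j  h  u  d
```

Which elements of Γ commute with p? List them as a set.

Compare row p with column p entry by entry.
u * p = c = p * u, so u commutes with p.
n * p = j but p * n = h, so n does not.
Collecting the elements that commute with p: C(p) = {c, d, p, u}.
(Structurally, Γ here is isomorphic to the quaternion group Q_8.)

{c, d, p, u}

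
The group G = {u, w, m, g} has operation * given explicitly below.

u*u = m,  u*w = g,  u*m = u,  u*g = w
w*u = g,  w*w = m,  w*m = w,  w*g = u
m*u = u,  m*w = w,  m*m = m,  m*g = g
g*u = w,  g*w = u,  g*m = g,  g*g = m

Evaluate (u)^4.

m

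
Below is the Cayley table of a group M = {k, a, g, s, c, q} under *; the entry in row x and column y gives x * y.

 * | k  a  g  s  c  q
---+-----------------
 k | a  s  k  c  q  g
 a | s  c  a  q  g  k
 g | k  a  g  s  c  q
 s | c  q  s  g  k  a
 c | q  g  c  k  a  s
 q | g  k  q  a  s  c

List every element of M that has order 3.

Identity is g. Compute the order of each non-identity element by repeated multiplication:
  k: k → a → s → c → q → g  (order 6)
  a: a → c → g  (order 3)
  s: s → g  (order 2)
  c: c → a → g  (order 3)
  q: q → c → s → a → k → g  (order 6)
Elements of order 3: {a, c}.

{a, c}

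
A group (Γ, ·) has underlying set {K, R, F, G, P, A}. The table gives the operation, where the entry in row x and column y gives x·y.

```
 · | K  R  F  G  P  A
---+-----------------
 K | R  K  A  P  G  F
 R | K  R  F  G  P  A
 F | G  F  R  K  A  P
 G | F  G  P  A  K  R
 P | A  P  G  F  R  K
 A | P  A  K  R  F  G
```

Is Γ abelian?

No

A·K = P but K·A = F.
Since A and K do not commute, Γ is not abelian.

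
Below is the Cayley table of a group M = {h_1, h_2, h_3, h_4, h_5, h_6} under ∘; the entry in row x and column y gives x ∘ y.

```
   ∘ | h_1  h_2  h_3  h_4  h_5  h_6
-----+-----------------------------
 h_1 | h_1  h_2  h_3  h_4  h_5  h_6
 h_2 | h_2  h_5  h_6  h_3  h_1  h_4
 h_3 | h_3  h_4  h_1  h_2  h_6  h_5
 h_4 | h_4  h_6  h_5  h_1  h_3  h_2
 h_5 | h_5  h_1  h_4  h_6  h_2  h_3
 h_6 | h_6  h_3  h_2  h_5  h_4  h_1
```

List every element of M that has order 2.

{h_3, h_4, h_6}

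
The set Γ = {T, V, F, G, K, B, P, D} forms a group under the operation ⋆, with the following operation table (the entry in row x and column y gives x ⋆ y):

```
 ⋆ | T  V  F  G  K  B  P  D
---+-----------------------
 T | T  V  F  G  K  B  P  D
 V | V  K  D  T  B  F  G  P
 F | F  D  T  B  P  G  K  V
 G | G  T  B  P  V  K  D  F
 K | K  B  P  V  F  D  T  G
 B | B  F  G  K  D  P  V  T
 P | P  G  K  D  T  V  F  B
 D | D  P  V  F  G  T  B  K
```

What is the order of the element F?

The identity element is T (its row matches the header).
F^1 = F
F^2 = F ⋆ F = T
The first power of F equal to the identity is F^2, so ord(F) = 2.

2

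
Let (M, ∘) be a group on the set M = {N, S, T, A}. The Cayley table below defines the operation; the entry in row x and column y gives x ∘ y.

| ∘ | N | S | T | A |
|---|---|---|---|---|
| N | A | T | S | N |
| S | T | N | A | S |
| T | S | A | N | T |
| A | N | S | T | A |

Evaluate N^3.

N^1 = N
N^2 = N ∘ N = A
N^3 = A ∘ N = N
(Structurally, M here is isomorphic to the cyclic group Z_4.)

N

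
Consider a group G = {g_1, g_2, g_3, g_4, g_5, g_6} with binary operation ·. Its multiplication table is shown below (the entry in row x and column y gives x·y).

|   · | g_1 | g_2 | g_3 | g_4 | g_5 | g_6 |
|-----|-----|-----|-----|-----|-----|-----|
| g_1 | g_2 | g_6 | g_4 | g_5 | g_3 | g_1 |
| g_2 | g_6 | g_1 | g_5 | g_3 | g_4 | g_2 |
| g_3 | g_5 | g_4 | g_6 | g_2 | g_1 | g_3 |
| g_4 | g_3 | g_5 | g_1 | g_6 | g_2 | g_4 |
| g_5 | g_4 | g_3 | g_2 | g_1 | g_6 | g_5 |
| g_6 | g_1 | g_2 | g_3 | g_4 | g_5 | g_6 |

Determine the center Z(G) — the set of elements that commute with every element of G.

{g_6}

An element z is central iff its row equals its column in the table.
For g_1: g_1·g_4 = g_5 ≠ g_3 = g_4·g_1, so g_1 ∉ Z.
Checking each element this way leaves Z(G) = {g_6}.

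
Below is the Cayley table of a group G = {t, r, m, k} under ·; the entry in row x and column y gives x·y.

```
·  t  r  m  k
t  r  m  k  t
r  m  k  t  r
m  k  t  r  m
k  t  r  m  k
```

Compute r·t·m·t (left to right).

r·t = m
m·m = r
r·t = m

m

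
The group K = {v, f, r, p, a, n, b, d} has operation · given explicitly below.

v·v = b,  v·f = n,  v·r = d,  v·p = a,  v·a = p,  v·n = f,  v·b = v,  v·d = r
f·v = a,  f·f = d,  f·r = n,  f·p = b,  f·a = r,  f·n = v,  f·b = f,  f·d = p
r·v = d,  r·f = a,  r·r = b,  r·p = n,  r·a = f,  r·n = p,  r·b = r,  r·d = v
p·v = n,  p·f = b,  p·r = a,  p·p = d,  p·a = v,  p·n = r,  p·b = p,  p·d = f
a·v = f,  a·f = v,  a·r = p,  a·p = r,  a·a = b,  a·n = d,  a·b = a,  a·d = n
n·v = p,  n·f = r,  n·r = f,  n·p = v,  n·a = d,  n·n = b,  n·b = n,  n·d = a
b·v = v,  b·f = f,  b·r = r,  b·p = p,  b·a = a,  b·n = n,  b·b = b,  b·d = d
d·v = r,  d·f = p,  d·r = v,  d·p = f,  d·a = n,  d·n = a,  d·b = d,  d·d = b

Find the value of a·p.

Read row a, column p: a·p = r.

r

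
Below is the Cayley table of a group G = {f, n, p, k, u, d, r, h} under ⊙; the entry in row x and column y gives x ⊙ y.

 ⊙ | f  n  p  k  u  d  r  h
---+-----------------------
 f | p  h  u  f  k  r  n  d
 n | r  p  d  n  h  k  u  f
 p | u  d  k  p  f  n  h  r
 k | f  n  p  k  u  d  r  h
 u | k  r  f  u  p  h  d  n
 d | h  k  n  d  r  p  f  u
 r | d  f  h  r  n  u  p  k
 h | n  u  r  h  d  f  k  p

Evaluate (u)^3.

u^1 = u
u^2 = u ⊙ u = p
u^3 = p ⊙ u = f

f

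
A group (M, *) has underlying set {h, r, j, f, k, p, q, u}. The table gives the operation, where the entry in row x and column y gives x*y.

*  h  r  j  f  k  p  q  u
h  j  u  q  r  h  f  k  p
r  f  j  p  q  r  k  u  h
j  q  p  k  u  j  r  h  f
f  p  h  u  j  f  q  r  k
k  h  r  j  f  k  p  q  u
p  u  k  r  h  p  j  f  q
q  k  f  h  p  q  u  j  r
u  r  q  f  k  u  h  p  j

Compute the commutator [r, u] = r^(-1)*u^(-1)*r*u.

Identity is k; from the table r^(-1) = p and u^(-1) = f.
p*f = h
h*r = u
u*u = j

j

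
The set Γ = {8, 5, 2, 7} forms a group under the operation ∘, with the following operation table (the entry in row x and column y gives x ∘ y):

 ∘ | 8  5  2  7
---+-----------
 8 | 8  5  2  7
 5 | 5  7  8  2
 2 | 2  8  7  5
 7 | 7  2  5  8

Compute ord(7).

The identity element is 8 (its row matches the header).
7^1 = 7
7^2 = 7 ∘ 7 = 8
The first power of 7 equal to the identity is 7^2, so ord(7) = 2.
(Structurally, Γ here is isomorphic to the cyclic group Z_4.)

2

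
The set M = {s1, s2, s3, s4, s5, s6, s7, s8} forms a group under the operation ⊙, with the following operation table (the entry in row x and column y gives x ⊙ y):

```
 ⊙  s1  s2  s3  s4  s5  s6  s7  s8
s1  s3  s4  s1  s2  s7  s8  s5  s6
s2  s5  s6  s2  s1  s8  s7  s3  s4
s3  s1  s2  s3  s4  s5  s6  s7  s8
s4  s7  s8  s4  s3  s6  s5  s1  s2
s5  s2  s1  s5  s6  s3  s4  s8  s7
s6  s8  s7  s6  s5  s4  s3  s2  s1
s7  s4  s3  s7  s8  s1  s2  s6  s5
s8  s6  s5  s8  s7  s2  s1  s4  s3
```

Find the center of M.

An element z is central iff its row equals its column in the table.
For s1: s1 ⊙ s2 = s4 ≠ s5 = s2 ⊙ s1, so s1 ∉ Z.
Checking each element this way leaves Z(M) = {s3, s6}.

{s3, s6}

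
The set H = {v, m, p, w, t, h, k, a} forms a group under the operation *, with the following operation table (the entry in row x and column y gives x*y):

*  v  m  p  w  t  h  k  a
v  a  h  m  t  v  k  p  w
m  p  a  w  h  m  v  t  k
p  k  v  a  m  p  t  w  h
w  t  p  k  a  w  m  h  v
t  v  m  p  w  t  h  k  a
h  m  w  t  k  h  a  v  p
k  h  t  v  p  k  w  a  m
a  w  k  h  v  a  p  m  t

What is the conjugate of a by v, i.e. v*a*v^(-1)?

The identity is t. In row v, the entry t sits in column w, so v^(-1) = w.
v*a = w
w*w = a
(Structurally, H here is isomorphic to the quaternion group Q_8.)

a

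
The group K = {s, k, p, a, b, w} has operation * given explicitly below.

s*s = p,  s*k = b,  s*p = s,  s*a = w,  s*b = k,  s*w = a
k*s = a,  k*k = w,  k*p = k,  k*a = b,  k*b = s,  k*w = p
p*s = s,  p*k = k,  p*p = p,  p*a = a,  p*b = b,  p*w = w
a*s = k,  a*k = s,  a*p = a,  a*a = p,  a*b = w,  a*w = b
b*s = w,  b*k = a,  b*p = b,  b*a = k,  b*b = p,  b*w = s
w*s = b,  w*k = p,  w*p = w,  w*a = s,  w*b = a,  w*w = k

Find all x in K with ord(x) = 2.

{a, b, s}

Identity is p. Compute the order of each non-identity element by repeated multiplication:
  s: s → p  (order 2)
  k: k → w → p  (order 3)
  a: a → p  (order 2)
  b: b → p  (order 2)
  w: w → k → p  (order 3)
Elements of order 2: {a, b, s}.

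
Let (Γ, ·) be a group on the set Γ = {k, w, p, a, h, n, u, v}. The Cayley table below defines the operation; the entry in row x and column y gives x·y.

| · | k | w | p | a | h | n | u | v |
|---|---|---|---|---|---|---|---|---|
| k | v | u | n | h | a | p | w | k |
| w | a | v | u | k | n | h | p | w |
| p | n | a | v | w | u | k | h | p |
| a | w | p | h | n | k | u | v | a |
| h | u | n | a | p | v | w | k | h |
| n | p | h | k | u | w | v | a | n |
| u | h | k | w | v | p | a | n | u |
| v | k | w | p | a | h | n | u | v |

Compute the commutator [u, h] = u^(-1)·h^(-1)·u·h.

n

Identity is v; from the table u^(-1) = a and h^(-1) = h.
a·h = k
k·u = w
w·h = n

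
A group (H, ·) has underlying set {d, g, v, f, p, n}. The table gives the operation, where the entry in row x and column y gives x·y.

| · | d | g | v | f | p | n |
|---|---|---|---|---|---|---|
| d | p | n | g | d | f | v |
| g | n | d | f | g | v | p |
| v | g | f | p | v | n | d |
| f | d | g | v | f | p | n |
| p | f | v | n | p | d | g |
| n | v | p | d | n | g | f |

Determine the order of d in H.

3

The identity element is f (its row matches the header).
d^1 = d
d^2 = d·d = p
d^3 = p·d = f
The first power of d equal to the identity is d^3, so ord(d) = 3.
(Structurally, H here is isomorphic to the cyclic group Z_6.)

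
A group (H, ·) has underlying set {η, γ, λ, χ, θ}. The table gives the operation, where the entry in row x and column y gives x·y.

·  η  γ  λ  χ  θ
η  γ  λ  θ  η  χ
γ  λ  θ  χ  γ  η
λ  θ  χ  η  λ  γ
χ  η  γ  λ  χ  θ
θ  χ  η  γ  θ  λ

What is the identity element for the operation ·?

The identity e satisfies e·x = x for all x, so its row in the table reproduces the column headers.
Row χ reads: η, γ, λ, χ, θ — exactly the header order. So χ is the identity.

χ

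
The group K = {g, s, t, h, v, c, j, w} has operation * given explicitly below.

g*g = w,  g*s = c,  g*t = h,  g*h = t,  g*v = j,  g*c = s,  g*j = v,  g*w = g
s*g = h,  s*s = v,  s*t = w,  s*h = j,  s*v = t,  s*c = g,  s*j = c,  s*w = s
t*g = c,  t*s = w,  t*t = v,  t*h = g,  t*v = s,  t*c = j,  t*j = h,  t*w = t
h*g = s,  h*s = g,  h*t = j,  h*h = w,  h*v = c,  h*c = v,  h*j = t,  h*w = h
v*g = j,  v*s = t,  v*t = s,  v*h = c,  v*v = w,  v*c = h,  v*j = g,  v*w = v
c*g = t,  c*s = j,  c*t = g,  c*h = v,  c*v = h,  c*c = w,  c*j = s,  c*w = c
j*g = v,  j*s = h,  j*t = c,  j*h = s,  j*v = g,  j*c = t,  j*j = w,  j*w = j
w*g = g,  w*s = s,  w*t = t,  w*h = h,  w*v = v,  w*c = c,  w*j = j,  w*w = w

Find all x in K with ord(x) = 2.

Identity is w. Compute the order of each non-identity element by repeated multiplication:
  g: g → w  (order 2)
  s: s → v → t → w  (order 4)
  t: t → v → s → w  (order 4)
  h: h → w  (order 2)
  v: v → w  (order 2)
  c: c → w  (order 2)
  j: j → w  (order 2)
Elements of order 2: {c, g, h, j, v}.

{c, g, h, j, v}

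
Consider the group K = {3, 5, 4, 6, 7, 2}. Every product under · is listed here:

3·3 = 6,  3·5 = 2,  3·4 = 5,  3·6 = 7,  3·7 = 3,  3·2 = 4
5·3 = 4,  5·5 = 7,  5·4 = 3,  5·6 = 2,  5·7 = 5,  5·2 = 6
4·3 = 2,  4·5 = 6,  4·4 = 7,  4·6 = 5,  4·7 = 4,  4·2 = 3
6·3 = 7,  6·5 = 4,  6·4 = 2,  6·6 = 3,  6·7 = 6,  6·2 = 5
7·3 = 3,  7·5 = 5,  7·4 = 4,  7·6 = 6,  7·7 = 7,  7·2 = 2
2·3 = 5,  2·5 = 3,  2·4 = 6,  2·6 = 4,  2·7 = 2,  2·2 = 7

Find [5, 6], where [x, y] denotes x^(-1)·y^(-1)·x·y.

3

Identity is 7; from the table 5^(-1) = 5 and 6^(-1) = 3.
5·3 = 4
4·5 = 6
6·6 = 3
(Structurally, K here is isomorphic to the symmetric group S_3.)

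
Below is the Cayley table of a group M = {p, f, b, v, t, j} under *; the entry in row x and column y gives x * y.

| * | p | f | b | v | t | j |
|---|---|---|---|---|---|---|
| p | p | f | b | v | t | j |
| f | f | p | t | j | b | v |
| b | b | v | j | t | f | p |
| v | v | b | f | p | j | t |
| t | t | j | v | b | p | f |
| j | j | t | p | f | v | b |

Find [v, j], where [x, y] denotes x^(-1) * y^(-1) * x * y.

b

Identity is p; from the table v^(-1) = v and j^(-1) = b.
v * b = f
f * v = j
j * j = b
(Structurally, M here is isomorphic to the symmetric group S_3.)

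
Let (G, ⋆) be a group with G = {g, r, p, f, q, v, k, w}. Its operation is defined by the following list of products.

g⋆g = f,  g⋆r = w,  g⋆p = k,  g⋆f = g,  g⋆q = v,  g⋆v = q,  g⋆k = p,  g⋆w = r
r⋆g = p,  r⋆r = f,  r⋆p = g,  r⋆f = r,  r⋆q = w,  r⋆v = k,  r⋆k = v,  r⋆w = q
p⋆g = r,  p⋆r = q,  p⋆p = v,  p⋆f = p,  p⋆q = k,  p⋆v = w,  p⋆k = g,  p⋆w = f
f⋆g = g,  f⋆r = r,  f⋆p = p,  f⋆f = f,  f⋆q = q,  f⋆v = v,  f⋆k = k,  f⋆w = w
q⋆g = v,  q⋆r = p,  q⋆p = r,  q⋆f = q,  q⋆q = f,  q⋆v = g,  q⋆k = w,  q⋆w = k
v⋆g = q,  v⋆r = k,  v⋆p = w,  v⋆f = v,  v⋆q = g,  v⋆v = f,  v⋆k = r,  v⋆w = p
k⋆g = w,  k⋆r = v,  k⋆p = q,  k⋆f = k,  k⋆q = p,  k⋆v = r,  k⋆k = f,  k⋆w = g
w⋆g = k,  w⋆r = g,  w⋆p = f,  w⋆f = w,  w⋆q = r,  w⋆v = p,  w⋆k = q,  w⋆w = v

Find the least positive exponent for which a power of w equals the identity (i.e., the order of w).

4

The identity element is f (its row matches the header).
w^1 = w
w^2 = w ⋆ w = v
w^3 = v ⋆ w = p
w^4 = p ⋆ w = f
The first power of w equal to the identity is w^4, so ord(w) = 4.
(Structurally, G here is isomorphic to the dihedral group D_4.)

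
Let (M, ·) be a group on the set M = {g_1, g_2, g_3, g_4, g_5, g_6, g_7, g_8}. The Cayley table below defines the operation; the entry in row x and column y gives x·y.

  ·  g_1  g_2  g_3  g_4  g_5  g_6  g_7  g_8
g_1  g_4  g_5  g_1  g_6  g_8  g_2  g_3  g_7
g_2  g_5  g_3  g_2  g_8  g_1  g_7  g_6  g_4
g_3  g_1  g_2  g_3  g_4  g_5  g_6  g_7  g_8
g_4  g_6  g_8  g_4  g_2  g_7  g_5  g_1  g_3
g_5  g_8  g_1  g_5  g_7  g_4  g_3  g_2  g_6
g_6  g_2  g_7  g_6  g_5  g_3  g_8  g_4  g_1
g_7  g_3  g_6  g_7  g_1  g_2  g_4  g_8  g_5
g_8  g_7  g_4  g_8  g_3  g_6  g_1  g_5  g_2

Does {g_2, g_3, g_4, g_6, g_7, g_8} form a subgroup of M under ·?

g_7·g_8 = g_5, which is not in {g_2, g_3, g_4, g_6, g_7, g_8}.
The subset is not closed under ·, so it is not a subgroup.

No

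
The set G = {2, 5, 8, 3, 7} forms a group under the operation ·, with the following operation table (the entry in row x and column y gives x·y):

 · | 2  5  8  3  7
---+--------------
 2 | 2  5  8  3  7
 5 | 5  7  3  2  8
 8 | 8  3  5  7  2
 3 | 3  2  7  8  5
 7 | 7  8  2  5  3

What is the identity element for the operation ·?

2

The identity e satisfies e·x = x for all x, so its row in the table reproduces the column headers.
Row 2 reads: 2, 5, 8, 3, 7 — exactly the header order. So 2 is the identity.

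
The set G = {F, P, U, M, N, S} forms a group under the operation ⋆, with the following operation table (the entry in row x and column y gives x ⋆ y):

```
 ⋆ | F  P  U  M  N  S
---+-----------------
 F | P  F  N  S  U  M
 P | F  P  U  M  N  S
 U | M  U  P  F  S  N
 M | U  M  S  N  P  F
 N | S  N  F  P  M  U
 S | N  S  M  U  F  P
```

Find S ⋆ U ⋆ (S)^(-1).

F

The identity is P. In row S, the entry P sits in column S, so S^(-1) = S.
S ⋆ U = M
M ⋆ S = F
(Structurally, G here is isomorphic to the symmetric group S_3.)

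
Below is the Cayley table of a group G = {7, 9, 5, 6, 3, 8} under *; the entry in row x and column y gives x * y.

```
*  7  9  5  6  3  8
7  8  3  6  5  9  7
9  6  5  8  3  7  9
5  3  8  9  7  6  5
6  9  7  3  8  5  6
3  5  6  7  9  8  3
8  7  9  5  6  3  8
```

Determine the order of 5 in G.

3

The identity element is 8 (its row matches the header).
5^1 = 5
5^2 = 5 * 5 = 9
5^3 = 9 * 5 = 8
The first power of 5 equal to the identity is 5^3, so ord(5) = 3.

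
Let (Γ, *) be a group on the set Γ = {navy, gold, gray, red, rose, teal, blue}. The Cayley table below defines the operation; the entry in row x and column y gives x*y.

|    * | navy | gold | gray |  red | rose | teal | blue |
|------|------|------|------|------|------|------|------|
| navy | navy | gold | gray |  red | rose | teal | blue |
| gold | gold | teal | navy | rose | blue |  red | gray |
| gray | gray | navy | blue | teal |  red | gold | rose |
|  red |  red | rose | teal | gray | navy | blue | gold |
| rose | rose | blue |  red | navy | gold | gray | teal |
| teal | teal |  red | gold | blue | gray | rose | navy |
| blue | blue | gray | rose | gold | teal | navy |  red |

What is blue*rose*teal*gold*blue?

blue*rose = teal
teal*teal = rose
rose*gold = blue
blue*blue = red

red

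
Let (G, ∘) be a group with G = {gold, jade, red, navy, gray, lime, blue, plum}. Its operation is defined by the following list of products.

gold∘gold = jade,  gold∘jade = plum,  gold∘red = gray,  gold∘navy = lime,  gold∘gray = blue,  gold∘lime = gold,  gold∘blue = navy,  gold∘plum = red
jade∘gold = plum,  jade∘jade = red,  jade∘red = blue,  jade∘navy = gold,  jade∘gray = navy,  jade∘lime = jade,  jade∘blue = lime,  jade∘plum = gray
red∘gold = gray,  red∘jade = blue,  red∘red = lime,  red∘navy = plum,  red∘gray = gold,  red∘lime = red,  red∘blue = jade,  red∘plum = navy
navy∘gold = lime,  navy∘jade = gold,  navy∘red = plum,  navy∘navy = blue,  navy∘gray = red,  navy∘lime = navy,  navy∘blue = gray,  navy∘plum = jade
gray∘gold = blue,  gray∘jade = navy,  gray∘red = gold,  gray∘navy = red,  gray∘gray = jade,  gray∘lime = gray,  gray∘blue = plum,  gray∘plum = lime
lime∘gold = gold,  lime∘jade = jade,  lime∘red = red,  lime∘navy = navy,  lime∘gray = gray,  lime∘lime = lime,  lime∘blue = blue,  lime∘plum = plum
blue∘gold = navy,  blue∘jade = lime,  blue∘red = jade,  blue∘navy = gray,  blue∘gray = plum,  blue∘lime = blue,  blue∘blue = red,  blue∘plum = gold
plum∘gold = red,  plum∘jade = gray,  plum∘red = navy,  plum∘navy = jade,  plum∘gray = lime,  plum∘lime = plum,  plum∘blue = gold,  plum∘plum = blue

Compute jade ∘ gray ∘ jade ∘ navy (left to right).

lime

jade ∘ gray = navy
navy ∘ jade = gold
gold ∘ navy = lime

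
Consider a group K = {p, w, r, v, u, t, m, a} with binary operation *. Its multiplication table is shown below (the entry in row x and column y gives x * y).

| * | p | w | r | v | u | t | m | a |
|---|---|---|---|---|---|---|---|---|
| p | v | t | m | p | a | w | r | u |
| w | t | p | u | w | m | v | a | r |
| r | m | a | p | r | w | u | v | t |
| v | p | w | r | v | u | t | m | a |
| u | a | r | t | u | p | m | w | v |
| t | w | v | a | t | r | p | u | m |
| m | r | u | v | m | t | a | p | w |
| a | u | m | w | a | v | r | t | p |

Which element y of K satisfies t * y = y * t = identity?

First locate the identity: row v matches the header, so v is the identity.
Scan row t for v: t * w = v. Hence t^(-1) = w.

w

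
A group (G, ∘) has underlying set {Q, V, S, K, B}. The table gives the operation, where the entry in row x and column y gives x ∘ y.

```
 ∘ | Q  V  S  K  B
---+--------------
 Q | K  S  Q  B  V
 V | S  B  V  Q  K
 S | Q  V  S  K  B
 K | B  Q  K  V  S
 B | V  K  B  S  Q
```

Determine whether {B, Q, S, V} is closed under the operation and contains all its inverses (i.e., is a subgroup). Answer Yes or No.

No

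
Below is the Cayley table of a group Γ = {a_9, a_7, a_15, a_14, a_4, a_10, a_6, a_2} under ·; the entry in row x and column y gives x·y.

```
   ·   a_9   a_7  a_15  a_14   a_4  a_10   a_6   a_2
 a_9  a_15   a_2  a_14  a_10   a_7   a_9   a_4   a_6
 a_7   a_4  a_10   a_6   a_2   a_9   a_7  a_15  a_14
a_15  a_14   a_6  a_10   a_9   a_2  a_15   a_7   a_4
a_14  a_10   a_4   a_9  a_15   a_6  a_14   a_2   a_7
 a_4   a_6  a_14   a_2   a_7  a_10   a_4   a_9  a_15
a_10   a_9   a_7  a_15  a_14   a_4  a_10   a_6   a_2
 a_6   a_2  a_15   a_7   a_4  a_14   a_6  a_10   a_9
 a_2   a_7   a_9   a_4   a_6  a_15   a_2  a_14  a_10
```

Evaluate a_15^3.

a_15^1 = a_15
a_15^2 = a_15·a_15 = a_10
a_15^3 = a_10·a_15 = a_15

a_15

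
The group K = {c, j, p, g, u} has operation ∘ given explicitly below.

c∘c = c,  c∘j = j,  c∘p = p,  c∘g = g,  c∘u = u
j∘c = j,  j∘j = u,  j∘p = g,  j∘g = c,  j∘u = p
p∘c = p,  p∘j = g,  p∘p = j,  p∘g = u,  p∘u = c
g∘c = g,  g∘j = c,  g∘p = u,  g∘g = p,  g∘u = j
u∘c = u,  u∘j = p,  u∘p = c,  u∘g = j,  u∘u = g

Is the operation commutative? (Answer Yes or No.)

Check whether the table is symmetric across its main diagonal.
Every entry (row x, col y) equals the entry (row y, col x), so K is abelian.
(In fact K ≅ the cyclic group Z_5.)

Yes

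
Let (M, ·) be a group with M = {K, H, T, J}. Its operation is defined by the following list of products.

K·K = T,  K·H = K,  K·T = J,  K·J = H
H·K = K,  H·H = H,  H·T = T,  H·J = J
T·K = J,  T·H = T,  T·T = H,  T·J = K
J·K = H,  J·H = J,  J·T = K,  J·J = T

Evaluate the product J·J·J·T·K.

H

J·J = T
T·J = K
K·T = J
J·K = H
(Structurally, M here is isomorphic to the cyclic group Z_4.)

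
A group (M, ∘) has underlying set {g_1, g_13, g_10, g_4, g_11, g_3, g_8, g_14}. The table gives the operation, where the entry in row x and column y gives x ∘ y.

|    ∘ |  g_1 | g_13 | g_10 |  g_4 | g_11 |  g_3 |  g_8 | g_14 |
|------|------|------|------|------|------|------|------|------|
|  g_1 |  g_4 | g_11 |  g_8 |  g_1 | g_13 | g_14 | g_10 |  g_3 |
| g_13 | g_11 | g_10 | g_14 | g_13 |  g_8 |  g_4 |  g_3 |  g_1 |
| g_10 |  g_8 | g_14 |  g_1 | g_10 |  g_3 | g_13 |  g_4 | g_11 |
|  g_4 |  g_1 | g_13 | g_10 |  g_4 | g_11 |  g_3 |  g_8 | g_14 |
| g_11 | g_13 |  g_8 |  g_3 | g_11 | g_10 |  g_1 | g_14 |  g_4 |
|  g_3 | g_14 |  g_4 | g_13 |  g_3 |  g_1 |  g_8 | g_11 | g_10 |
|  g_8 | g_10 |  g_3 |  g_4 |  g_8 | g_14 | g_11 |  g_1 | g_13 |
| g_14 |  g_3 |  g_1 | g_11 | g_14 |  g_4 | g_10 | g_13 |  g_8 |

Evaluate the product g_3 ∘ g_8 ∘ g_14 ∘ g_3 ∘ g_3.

g_3 ∘ g_8 = g_11
g_11 ∘ g_14 = g_4
g_4 ∘ g_3 = g_3
g_3 ∘ g_3 = g_8
(Structurally, M here is isomorphic to the cyclic group Z_8.)

g_8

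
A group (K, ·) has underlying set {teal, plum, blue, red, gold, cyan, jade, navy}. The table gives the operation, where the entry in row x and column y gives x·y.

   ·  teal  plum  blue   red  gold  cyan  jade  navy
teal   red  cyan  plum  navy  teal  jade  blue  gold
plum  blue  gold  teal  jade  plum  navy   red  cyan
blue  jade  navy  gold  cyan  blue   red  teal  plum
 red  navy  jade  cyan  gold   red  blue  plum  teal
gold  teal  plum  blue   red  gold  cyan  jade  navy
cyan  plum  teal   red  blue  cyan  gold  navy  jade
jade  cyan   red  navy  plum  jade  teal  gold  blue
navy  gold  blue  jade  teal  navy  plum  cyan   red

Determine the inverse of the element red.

First locate the identity: row gold matches the header, so gold is the identity.
Scan row red for gold: red·red = gold. Hence red^(-1) = red.
(Structurally, K here is isomorphic to the dihedral group D_4.)

red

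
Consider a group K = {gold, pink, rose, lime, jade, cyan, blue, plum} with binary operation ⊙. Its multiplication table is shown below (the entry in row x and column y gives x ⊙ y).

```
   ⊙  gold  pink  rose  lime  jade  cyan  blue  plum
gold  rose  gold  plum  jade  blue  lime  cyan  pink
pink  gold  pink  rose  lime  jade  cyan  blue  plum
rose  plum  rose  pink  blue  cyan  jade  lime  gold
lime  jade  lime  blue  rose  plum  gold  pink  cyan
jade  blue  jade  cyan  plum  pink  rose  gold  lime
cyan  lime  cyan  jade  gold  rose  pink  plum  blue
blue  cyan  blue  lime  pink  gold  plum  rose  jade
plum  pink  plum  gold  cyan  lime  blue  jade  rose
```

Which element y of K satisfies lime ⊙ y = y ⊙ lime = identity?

First locate the identity: row pink matches the header, so pink is the identity.
Scan row lime for pink: lime ⊙ blue = pink. Hence lime^(-1) = blue.

blue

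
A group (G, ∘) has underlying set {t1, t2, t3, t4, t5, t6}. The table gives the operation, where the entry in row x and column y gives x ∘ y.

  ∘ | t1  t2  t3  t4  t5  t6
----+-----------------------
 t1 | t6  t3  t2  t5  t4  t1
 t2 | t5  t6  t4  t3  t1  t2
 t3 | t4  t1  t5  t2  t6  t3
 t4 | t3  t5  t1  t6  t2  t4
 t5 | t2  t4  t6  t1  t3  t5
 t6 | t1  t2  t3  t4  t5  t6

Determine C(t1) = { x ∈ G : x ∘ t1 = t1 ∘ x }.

{t1, t6}

Compare row t1 with column t1 entry by entry.
t5 ∘ t1 = t2 but t1 ∘ t5 = t4, so t5 does not.
Collecting the elements that commute with t1: C(t1) = {t1, t6}.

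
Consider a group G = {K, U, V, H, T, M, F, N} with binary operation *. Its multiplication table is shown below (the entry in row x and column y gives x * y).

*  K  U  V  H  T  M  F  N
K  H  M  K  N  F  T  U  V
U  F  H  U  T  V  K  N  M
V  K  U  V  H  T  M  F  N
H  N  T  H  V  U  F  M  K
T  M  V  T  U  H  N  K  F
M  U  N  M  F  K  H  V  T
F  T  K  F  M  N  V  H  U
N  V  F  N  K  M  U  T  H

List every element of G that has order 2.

Identity is V. Compute the order of each non-identity element by repeated multiplication:
  K: K → H → N → V  (order 4)
  U: U → H → T → V  (order 4)
  H: H → V  (order 2)
  T: T → H → U → V  (order 4)
  M: M → H → F → V  (order 4)
  F: F → H → M → V  (order 4)
  N: N → H → K → V  (order 4)
Elements of order 2: {H}.

{H}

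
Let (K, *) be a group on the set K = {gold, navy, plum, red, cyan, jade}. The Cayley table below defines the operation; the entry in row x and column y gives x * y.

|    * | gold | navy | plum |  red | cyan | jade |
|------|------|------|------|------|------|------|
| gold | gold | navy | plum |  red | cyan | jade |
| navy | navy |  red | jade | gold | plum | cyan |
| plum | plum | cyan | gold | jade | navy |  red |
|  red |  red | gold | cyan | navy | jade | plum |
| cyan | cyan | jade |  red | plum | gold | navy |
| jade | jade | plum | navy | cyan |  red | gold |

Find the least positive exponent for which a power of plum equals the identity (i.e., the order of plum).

The identity element is gold (its row matches the header).
plum^1 = plum
plum^2 = plum * plum = gold
The first power of plum equal to the identity is plum^2, so ord(plum) = 2.

2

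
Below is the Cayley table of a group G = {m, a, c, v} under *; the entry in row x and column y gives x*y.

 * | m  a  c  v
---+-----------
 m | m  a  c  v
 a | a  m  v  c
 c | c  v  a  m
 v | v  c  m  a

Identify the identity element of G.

m

The identity e satisfies e*x = x for all x, so its row in the table reproduces the column headers.
Row m reads: m, a, c, v — exactly the header order. So m is the identity.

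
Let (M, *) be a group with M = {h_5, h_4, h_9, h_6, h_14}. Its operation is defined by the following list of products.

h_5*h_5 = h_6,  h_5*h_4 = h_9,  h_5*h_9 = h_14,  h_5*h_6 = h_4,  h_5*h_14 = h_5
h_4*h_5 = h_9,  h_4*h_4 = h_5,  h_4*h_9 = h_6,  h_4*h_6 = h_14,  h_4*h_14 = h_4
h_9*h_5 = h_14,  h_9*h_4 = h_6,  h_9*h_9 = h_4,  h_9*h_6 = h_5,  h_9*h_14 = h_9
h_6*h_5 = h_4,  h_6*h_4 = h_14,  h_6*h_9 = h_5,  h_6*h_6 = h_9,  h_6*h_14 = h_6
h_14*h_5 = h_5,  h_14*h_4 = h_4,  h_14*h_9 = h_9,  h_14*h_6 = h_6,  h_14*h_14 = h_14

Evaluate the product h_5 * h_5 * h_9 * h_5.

h_5 * h_5 = h_6
h_6 * h_9 = h_5
h_5 * h_5 = h_6
(Structurally, M here is isomorphic to the cyclic group Z_5.)

h_6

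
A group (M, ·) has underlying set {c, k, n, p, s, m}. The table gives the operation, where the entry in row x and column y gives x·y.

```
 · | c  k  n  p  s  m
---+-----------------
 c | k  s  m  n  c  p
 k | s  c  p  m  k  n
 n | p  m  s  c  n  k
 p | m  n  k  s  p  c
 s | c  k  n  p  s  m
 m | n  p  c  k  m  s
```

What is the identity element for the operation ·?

s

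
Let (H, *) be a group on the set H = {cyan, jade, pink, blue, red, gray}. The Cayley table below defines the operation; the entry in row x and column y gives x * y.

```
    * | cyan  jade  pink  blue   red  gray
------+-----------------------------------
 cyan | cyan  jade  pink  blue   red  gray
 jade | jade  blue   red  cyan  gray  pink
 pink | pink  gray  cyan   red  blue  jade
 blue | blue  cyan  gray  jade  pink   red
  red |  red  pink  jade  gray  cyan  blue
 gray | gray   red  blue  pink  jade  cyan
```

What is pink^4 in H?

cyan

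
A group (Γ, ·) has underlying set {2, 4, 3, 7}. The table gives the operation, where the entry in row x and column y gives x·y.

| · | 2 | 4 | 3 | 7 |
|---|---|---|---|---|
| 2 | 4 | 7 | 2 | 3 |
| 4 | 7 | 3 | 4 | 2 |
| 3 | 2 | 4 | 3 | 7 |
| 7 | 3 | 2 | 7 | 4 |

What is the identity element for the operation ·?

The identity e satisfies e·x = x for all x, so its row in the table reproduces the column headers.
Row 3 reads: 2, 4, 3, 7 — exactly the header order. So 3 is the identity.

3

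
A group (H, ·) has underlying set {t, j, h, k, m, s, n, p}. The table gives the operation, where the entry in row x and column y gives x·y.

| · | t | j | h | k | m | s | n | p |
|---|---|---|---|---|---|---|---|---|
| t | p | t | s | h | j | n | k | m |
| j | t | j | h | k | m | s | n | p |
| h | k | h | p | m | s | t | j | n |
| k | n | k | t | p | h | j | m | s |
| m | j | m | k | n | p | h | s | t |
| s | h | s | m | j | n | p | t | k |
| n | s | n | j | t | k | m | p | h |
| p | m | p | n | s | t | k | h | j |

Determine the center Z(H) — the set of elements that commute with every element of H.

An element z is central iff its row equals its column in the table.
For s: s·n = t ≠ m = n·s, so s ∉ Z.
Checking each element this way leaves Z(H) = {j, p}.
(Structurally, H here is isomorphic to the quaternion group Q_8.)

{j, p}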